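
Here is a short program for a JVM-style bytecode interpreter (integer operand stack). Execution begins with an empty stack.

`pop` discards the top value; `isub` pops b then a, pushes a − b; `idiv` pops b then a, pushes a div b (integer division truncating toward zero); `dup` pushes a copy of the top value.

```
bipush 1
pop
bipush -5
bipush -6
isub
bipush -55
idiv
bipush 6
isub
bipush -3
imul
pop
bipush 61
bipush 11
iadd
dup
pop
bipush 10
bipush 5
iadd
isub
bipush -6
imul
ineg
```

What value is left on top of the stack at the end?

342

bipush 1   -> [1]
pop        -> []
bipush -5  -> [-5]
bipush -6  -> [-5, -6]
isub       -> [1]
bipush -55 -> [1, -55]
idiv       -> [0]
bipush 6   -> [0, 6]
isub       -> [-6]
bipush -3  -> [-6, -3]
imul       -> [18]
pop        -> []
bipush 61  -> [61]
bipush 11  -> [61, 11]
iadd       -> [72]
dup        -> [72, 72]
pop        -> [72]
bipush 10  -> [72, 10]
bipush 5   -> [72, 10, 5]
iadd       -> [72, 15]
isub       -> [57]
bipush -6  -> [57, -6]
imul       -> [-342]
ineg       -> [342]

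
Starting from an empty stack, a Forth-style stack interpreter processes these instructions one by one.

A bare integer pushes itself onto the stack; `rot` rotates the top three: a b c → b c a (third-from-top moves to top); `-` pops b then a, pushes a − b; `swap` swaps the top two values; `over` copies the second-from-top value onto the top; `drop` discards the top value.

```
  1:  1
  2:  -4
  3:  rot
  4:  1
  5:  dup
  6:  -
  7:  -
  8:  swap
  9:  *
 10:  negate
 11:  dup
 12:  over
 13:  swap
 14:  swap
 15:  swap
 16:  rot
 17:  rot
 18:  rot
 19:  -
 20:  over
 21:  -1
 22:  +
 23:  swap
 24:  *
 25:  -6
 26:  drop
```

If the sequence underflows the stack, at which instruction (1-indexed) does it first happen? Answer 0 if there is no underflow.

3

1  : [1]
-4 : [1, -4]
rot  — needs 3 operands, stack has 2 → underflow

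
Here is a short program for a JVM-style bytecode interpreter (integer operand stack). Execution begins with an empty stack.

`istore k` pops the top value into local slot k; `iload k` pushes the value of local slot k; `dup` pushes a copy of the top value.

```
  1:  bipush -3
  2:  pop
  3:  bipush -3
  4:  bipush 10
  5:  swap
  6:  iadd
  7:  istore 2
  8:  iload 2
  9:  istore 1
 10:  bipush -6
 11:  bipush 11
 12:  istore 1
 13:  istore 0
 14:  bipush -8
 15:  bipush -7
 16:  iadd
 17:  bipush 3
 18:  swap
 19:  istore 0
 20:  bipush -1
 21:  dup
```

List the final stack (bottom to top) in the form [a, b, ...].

[3, -1, -1]

bipush -3 : [-3]
pop       : []
bipush -3 : [-3]
bipush 10 : [-3, 10]
swap      : [10, -3]
iadd      : [7]
istore 2  : []
iload 2   : [7]
istore 1  : []
bipush -6 : [-6]
bipush 11 : [-6, 11]
istore 1  : [-6]
istore 0  : []
bipush -8 : [-8]
bipush -7 : [-8, -7]
iadd      : [-15]
bipush 3  : [-15, 3]
swap      : [3, -15]
istore 0  : [3]
bipush -1 : [3, -1]
dup       : [3, -1, -1]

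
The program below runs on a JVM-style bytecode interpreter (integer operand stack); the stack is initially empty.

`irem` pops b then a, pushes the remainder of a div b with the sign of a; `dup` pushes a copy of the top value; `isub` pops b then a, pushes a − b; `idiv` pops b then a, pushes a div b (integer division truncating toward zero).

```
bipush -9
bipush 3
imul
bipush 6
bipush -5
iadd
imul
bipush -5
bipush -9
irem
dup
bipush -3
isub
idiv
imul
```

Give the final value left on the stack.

bipush -9 -> -9
bipush 3  -> -9 3
imul      -> -27
bipush 6  -> -27 6
bipush -5 -> -27 6 -5
iadd      -> -27 1
imul      -> -27
bipush -5 -> -27 -5
bipush -9 -> -27 -5 -9
irem      -> -27 -5
dup       -> -27 -5 -5
bipush -3 -> -27 -5 -5 -3
isub      -> -27 -5 -2
idiv      -> -27 2
imul      -> -54

-54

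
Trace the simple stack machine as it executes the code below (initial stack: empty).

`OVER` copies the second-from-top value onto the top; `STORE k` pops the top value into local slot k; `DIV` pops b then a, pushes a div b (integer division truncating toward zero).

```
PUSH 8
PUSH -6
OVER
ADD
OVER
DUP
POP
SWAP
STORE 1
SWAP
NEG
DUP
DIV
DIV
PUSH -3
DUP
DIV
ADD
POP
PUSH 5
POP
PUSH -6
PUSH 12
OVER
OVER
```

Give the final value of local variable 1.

PUSH 8  → 8
PUSH -6 → 8 -6
OVER    → 8 -6 8
ADD     → 8 2
OVER    → 8 2 8
DUP     → 8 2 8 8
POP     → 8 2 8
SWAP    → 8 8 2
STORE 1 → 8 8
SWAP    → 8 8
NEG     → 8 -8
DUP     → 8 -8 -8
DIV     → 8 1
DIV     → 8
PUSH -3 → 8 -3
DUP     → 8 -3 -3
DIV     → 8 1
ADD     → 9
POP     → (empty)
PUSH 5  → 5
POP     → (empty)
PUSH -6 → -6
PUSH 12 → -6 12
OVER    → -6 12 -6
OVER    → -6 12 -6 12

2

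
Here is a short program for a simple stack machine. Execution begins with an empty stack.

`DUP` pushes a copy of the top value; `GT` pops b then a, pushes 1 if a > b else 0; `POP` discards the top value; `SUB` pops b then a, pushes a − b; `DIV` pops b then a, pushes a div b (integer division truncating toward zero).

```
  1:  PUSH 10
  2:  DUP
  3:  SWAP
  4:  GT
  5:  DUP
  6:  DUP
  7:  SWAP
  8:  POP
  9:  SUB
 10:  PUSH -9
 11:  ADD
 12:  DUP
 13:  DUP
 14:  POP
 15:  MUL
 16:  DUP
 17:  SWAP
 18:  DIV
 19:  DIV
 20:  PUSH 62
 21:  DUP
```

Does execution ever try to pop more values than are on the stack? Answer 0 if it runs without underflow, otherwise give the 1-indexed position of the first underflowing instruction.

19

PUSH 10  10
DUP      10 10
SWAP     10 10
GT       0
DUP      0 0
DUP      0 0 0
SWAP     0 0 0
POP      0 0
SUB      0
PUSH -9  0 -9
ADD      -9
DUP      -9 -9
DUP      -9 -9 -9
POP      -9 -9
MUL      81
DUP      81 81
SWAP     81 81
DIV      1
DIV  — needs 2 operands, stack has 1 → underflow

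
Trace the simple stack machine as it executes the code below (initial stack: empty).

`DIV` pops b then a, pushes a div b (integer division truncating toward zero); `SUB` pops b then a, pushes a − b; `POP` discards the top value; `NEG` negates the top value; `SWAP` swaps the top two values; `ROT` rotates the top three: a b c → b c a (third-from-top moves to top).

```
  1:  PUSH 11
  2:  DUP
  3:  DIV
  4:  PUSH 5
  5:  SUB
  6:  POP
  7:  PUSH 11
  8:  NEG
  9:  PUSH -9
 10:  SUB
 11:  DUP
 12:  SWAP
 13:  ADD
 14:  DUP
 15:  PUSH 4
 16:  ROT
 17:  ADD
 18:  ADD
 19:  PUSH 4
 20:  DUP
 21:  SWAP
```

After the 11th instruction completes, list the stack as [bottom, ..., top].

PUSH 11 -> [11]
DUP     -> [11, 11]
DIV     -> [1]
PUSH 5  -> [1, 5]
SUB     -> [-4]
POP     -> []
PUSH 11 -> [11]
NEG     -> [-11]
PUSH -9 -> [-11, -9]
SUB     -> [-2]
DUP     -> [-2, -2]

[-2, -2]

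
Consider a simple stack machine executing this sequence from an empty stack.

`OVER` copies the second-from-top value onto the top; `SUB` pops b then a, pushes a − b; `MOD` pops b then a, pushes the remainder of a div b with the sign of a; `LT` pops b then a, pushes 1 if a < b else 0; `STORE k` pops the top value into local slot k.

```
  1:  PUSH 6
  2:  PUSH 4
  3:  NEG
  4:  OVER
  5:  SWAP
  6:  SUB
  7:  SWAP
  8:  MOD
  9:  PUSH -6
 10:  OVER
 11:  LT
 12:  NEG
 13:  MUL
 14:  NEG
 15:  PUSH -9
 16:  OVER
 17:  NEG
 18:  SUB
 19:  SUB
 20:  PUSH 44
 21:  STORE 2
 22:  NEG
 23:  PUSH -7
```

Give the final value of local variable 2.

PUSH 6   6
PUSH 4   6 4
NEG      6 -4
OVER     6 -4 6
SWAP     6 6 -4
SUB      6 10
SWAP     10 6
MOD      4
PUSH -6  4 -6
OVER     4 -6 4
LT       4 1
NEG      4 -1
MUL      -4
NEG      4
PUSH -9  4 -9
OVER     4 -9 4
NEG      4 -9 -4
SUB      4 -5
SUB      9
PUSH 44  9 44
STORE 2  9
NEG      -9
PUSH -7  -9 -7

44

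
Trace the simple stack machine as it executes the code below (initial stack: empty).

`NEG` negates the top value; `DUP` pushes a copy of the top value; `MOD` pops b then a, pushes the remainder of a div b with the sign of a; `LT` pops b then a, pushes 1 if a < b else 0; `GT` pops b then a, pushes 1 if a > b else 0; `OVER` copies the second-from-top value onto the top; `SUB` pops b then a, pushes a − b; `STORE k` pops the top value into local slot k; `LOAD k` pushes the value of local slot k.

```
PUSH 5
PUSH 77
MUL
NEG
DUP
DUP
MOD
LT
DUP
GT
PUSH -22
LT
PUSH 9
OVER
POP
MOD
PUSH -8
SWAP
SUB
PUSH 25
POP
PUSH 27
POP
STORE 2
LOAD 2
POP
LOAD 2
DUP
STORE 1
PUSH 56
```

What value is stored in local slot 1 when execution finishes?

-8

PUSH 5   -> [5]
PUSH 77  -> [5, 77]
MUL      -> [385]
NEG      -> [-385]
DUP      -> [-385, -385]
DUP      -> [-385, -385, -385]
MOD      -> [-385, 0]
LT       -> [1]
DUP      -> [1, 1]
GT       -> [0]
PUSH -22 -> [0, -22]
LT       -> [0]
PUSH 9   -> [0, 9]
OVER     -> [0, 9, 0]
POP      -> [0, 9]
MOD      -> [0]
PUSH -8  -> [0, -8]
SWAP     -> [-8, 0]
SUB      -> [-8]
PUSH 25  -> [-8, 25]
POP      -> [-8]
PUSH 27  -> [-8, 27]
POP      -> [-8]
STORE 2  -> []
LOAD 2   -> [-8]
POP      -> []
LOAD 2   -> [-8]
DUP      -> [-8, -8]
STORE 1  -> [-8]
PUSH 56  -> [-8, 56]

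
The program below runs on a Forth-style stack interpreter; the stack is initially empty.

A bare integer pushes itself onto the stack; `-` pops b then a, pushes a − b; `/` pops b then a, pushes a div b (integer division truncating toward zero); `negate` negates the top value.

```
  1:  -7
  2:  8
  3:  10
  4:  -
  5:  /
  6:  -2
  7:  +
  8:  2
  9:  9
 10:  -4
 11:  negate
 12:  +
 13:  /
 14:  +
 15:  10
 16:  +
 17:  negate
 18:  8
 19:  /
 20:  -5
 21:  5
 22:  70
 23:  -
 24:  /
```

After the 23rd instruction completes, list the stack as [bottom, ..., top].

-7     : -7
8      : -7 8
10     : -7 8 10
-      : -7 -2
/      : 3
-2     : 3 -2
+      : 1
2      : 1 2
9      : 1 2 9
-4     : 1 2 9 -4
negate : 1 2 9 4
+      : 1 2 13
/      : 1 0
+      : 1
10     : 1 10
+      : 11
negate : -11
8      : -11 8
/      : -1
-5     : -1 -5
5      : -1 -5 5
70     : -1 -5 5 70
-      : -1 -5 -65

[-1, -5, -65]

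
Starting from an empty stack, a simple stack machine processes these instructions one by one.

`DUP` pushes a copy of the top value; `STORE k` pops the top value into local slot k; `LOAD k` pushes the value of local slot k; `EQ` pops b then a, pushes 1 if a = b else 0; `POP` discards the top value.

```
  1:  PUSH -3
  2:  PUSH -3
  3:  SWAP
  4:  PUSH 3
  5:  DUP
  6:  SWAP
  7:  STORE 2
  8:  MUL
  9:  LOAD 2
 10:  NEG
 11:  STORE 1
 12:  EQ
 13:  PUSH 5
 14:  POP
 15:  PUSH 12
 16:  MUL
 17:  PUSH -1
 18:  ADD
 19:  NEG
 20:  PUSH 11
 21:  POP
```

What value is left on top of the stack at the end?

1

PUSH -3 : -3
PUSH -3 : -3 -3
SWAP    : -3 -3
PUSH 3  : -3 -3 3
DUP     : -3 -3 3 3
SWAP    : -3 -3 3 3
STORE 2 : -3 -3 3
MUL     : -3 -9
LOAD 2  : -3 -9 3
NEG     : -3 -9 -3
STORE 1 : -3 -9
EQ      : 0
PUSH 5  : 0 5
POP     : 0
PUSH 12 : 0 12
MUL     : 0
PUSH -1 : 0 -1
ADD     : -1
NEG     : 1
PUSH 11 : 1 11
POP     : 1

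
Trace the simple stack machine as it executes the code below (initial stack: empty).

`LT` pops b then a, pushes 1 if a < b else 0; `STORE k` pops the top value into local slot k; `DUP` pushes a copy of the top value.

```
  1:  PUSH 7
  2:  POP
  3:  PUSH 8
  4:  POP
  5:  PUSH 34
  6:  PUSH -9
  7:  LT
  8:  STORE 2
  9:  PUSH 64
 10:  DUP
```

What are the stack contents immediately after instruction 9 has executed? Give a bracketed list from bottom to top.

[64]

PUSH 7  : 7
POP     : (empty)
PUSH 8  : 8
POP     : (empty)
PUSH 34 : 34
PUSH -9 : 34 -9
LT      : 0
STORE 2 : (empty)
PUSH 64 : 64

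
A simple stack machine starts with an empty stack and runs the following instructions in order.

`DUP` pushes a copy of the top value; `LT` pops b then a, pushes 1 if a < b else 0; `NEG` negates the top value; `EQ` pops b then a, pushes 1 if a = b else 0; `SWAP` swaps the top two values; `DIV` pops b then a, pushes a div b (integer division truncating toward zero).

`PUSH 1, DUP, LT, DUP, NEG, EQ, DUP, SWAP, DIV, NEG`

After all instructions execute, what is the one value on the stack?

-1

PUSH 1 -> 1
DUP    -> 1 1
LT     -> 0
DUP    -> 0 0
NEG    -> 0 0
EQ     -> 1
DUP    -> 1 1
SWAP   -> 1 1
DIV    -> 1
NEG    -> -1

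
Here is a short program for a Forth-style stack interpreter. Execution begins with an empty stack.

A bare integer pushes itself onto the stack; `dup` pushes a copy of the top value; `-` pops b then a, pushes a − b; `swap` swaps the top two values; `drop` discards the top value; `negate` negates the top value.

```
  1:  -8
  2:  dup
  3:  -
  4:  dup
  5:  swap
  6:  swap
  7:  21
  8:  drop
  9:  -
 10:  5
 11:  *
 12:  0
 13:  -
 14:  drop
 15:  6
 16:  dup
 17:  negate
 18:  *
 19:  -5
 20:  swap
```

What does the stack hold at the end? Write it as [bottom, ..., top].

[-5, -36]

-8      -8
dup     -8 -8
-       0
dup     0 0
swap    0 0
swap    0 0
21      0 0 21
drop    0 0
-       0
5       0 5
*       0
0       0 0
-       0
drop    (empty)
6       6
dup     6 6
negate  6 -6
*       -36
-5      -36 -5
swap    -5 -36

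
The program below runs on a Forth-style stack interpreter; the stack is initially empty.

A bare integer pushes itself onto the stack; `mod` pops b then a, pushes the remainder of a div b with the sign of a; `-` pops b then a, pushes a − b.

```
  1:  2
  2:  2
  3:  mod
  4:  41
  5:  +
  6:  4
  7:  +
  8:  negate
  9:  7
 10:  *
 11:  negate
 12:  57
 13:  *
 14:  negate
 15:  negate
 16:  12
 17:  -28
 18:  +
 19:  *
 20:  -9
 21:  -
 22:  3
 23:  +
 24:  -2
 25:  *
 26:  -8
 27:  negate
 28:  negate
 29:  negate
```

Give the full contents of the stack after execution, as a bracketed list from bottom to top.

[574536, 8]

2      → [2]
2      → [2, 2]
mod    → [0]
41     → [0, 41]
+      → [41]
4      → [41, 4]
+      → [45]
negate → [-45]
7      → [-45, 7]
*      → [-315]
negate → [315]
57     → [315, 57]
*      → [17955]
negate → [-17955]
negate → [17955]
12     → [17955, 12]
-28    → [17955, 12, -28]
+      → [17955, -16]
*      → [-287280]
-9     → [-287280, -9]
-      → [-287271]
3      → [-287271, 3]
+      → [-287268]
-2     → [-287268, -2]
*      → [574536]
-8     → [574536, -8]
negate → [574536, 8]
negate → [574536, -8]
negate → [574536, 8]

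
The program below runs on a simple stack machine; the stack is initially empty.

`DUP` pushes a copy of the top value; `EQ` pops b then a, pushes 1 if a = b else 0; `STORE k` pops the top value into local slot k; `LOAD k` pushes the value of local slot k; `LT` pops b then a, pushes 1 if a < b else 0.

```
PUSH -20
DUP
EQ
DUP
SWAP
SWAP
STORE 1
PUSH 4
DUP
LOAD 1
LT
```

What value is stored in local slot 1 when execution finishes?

1

PUSH -20 → [-20]
DUP      → [-20, -20]
EQ       → [1]
DUP      → [1, 1]
SWAP     → [1, 1]
SWAP     → [1, 1]
STORE 1  → [1]
PUSH 4   → [1, 4]
DUP      → [1, 4, 4]
LOAD 1   → [1, 4, 4, 1]
LT       → [1, 4, 0]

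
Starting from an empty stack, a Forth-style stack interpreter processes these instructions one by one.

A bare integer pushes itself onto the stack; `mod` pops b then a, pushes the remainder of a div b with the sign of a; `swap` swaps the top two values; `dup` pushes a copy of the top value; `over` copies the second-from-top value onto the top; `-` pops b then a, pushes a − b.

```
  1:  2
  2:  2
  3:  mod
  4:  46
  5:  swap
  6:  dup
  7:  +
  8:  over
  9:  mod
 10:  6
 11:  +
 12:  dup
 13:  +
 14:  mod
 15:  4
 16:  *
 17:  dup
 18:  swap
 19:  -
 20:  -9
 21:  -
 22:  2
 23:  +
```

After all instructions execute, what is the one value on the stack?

11

2    → 2
2    → 2 2
mod  → 0
46   → 0 46
swap → 46 0
dup  → 46 0 0
+    → 46 0
over → 46 0 46
mod  → 46 0
6    → 46 0 6
+    → 46 6
dup  → 46 6 6
+    → 46 12
mod  → 10
4    → 10 4
*    → 40
dup  → 40 40
swap → 40 40
-    → 0
-9   → 0 -9
-    → 9
2    → 9 2
+    → 11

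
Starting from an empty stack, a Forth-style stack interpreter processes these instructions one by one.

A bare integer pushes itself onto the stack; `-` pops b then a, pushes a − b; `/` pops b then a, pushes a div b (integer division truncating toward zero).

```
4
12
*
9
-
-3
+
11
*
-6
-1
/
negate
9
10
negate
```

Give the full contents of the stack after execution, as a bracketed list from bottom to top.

4      : [4]
12     : [4, 12]
*      : [48]
9      : [48, 9]
-      : [39]
-3     : [39, -3]
+      : [36]
11     : [36, 11]
*      : [396]
-6     : [396, -6]
-1     : [396, -6, -1]
/      : [396, 6]
negate : [396, -6]
9      : [396, -6, 9]
10     : [396, -6, 9, 10]
negate : [396, -6, 9, -10]

[396, -6, 9, -10]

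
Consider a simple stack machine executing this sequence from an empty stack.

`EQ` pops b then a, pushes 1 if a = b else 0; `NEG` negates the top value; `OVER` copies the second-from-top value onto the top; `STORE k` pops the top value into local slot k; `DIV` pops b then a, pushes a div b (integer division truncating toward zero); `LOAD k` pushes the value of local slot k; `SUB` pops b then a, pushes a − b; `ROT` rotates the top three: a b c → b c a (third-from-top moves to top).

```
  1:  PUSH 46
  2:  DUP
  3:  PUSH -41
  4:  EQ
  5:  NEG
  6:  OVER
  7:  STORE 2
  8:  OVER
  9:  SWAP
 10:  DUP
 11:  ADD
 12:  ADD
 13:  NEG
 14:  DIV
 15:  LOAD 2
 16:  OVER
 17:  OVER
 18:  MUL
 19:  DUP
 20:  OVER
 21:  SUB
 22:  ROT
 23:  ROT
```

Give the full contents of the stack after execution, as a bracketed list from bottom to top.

PUSH 46   [46]
DUP       [46, 46]
PUSH -41  [46, 46, -41]
EQ        [46, 0]
NEG       [46, 0]
OVER      [46, 0, 46]
STORE 2   [46, 0]
OVER      [46, 0, 46]
SWAP      [46, 46, 0]
DUP       [46, 46, 0, 0]
ADD       [46, 46, 0]
ADD       [46, 46]
NEG       [46, -46]
DIV       [-1]
LOAD 2    [-1, 46]
OVER      [-1, 46, -1]
OVER      [-1, 46, -1, 46]
MUL       [-1, 46, -46]
DUP       [-1, 46, -46, -46]
OVER      [-1, 46, -46, -46, -46]
SUB       [-1, 46, -46, 0]
ROT       [-1, -46, 0, 46]
ROT       [-1, 0, 46, -46]

[-1, 0, 46, -46]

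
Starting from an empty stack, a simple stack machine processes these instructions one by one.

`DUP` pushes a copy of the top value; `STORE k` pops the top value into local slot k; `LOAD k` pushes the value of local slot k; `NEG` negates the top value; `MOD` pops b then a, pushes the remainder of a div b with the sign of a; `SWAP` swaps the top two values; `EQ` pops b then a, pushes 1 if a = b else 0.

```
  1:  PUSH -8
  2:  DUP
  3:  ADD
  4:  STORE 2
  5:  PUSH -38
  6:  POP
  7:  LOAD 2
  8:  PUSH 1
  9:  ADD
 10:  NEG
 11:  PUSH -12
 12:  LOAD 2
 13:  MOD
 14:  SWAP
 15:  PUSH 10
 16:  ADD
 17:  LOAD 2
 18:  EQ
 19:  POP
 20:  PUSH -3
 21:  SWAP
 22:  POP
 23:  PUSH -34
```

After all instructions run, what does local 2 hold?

PUSH -8  → -8
DUP      → -8 -8
ADD      → -16
STORE 2  → (empty)
PUSH -38 → -38
POP      → (empty)
LOAD 2   → -16
PUSH 1   → -16 1
ADD      → -15
NEG      → 15
PUSH -12 → 15 -12
LOAD 2   → 15 -12 -16
MOD      → 15 -12
SWAP     → -12 15
PUSH 10  → -12 15 10
ADD      → -12 25
LOAD 2   → -12 25 -16
EQ       → -12 0
POP      → -12
PUSH -3  → -12 -3
SWAP     → -3 -12
POP      → -3
PUSH -34 → -3 -34

-16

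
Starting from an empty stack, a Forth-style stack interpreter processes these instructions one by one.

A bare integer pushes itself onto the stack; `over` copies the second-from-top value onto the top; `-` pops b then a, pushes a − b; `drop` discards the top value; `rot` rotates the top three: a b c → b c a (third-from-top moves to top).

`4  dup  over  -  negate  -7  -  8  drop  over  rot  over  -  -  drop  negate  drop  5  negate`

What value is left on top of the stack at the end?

4      : 4
dup    : 4 4
over   : 4 4 4
-      : 4 0
negate : 4 0
-7     : 4 0 -7
-      : 4 7
8      : 4 7 8
drop   : 4 7
over   : 4 7 4
rot    : 7 4 4
over   : 7 4 4 4
-      : 7 4 0
-      : 7 4
drop   : 7
negate : -7
drop   : (empty)
5      : 5
negate : -5

-5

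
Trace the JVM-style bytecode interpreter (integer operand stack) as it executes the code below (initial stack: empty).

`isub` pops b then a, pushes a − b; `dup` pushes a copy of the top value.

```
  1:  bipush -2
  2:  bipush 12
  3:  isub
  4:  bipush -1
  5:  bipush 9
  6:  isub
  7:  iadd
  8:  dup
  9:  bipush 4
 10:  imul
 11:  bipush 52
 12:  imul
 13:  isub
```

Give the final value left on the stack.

bipush -2  -2
bipush 12  -2 12
isub       -14
bipush -1  -14 -1
bipush 9   -14 -1 9
isub       -14 -10
iadd       -24
dup        -24 -24
bipush 4   -24 -24 4
imul       -24 -96
bipush 52  -24 -96 52
imul       -24 -4992
isub       4968

4968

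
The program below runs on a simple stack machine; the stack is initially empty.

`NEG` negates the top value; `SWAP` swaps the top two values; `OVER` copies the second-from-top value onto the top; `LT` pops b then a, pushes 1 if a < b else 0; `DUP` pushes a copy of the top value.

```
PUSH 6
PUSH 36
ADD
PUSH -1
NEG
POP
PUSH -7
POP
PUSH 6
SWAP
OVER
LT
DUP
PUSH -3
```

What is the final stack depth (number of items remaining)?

PUSH 6  → 6
PUSH 36 → 6 36
ADD     → 42
PUSH -1 → 42 -1
NEG     → 42 1
POP     → 42
PUSH -7 → 42 -7
POP     → 42
PUSH 6  → 42 6
SWAP    → 6 42
OVER    → 6 42 6
LT      → 6 0
DUP     → 6 0 0
PUSH -3 → 6 0 0 -3

4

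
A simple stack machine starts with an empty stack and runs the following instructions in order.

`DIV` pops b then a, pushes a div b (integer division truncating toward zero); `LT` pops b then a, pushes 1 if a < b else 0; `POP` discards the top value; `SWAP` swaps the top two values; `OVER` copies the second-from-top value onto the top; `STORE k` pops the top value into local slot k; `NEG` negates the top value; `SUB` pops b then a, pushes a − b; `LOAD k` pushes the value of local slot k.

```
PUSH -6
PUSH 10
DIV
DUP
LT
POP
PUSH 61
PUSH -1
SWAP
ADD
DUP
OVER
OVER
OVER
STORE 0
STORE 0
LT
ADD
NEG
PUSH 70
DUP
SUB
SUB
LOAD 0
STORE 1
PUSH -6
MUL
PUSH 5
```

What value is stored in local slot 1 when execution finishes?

PUSH -6 -> -6
PUSH 10 -> -6 10
DIV     -> 0
DUP     -> 0 0
LT      -> 0
POP     -> (empty)
PUSH 61 -> 61
PUSH -1 -> 61 -1
SWAP    -> -1 61
ADD     -> 60
DUP     -> 60 60
OVER    -> 60 60 60
OVER    -> 60 60 60 60
OVER    -> 60 60 60 60 60
STORE 0 -> 60 60 60 60
STORE 0 -> 60 60 60
LT      -> 60 0
ADD     -> 60
NEG     -> -60
PUSH 70 -> -60 70
DUP     -> -60 70 70
SUB     -> -60 0
SUB     -> -60
LOAD 0  -> -60 60
STORE 1 -> -60
PUSH -6 -> -60 -6
MUL     -> 360
PUSH 5  -> 360 5

60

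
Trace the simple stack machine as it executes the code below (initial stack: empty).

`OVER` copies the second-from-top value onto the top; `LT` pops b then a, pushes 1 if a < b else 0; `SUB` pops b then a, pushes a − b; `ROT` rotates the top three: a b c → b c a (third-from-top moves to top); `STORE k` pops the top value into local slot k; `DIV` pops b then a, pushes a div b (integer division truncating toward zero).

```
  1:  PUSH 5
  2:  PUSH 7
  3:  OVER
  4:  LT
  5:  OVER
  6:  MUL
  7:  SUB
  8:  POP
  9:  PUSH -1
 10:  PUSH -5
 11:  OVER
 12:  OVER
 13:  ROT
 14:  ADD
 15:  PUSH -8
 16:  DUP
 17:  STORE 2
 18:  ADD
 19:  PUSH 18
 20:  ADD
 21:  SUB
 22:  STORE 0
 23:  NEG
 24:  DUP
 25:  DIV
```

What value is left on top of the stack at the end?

1

PUSH 5   5
PUSH 7   5 7
OVER     5 7 5
LT       5 0
OVER     5 0 5
MUL      5 0
SUB      5
POP      (empty)
PUSH -1  -1
PUSH -5  -1 -5
OVER     -1 -5 -1
OVER     -1 -5 -1 -5
ROT      -1 -1 -5 -5
ADD      -1 -1 -10
PUSH -8  -1 -1 -10 -8
DUP      -1 -1 -10 -8 -8
STORE 2  -1 -1 -10 -8
ADD      -1 -1 -18
PUSH 18  -1 -1 -18 18
ADD      -1 -1 0
SUB      -1 -1
STORE 0  -1
NEG      1
DUP      1 1
DIV      1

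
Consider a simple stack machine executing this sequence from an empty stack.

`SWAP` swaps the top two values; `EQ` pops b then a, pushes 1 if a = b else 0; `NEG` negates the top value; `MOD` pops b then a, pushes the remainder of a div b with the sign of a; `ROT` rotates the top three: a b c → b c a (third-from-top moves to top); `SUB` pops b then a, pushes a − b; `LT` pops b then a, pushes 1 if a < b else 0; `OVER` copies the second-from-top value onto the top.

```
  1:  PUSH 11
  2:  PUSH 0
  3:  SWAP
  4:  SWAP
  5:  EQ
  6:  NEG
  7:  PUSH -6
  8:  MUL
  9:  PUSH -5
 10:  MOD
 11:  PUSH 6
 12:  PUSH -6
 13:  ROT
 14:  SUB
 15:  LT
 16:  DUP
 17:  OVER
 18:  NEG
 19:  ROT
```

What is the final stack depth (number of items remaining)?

PUSH 11 : 11
PUSH 0  : 11 0
SWAP    : 0 11
SWAP    : 11 0
EQ      : 0
NEG     : 0
PUSH -6 : 0 -6
MUL     : 0
PUSH -5 : 0 -5
MOD     : 0
PUSH 6  : 0 6
PUSH -6 : 0 6 -6
ROT     : 6 -6 0
SUB     : 6 -6
LT      : 0
DUP     : 0 0
OVER    : 0 0 0
NEG     : 0 0 0
ROT     : 0 0 0

3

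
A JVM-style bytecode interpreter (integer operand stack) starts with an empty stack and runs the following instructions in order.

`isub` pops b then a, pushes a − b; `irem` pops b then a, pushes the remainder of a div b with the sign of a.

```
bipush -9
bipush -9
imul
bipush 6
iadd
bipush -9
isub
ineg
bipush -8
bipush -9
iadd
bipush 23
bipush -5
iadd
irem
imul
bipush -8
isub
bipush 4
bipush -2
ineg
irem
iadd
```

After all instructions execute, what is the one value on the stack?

bipush -9 : -9
bipush -9 : -9 -9
imul      : 81
bipush 6  : 81 6
iadd      : 87
bipush -9 : 87 -9
isub      : 96
ineg      : -96
bipush -8 : -96 -8
bipush -9 : -96 -8 -9
iadd      : -96 -17
bipush 23 : -96 -17 23
bipush -5 : -96 -17 23 -5
iadd      : -96 -17 18
irem      : -96 -17
imul      : 1632
bipush -8 : 1632 -8
isub      : 1640
bipush 4  : 1640 4
bipush -2 : 1640 4 -2
ineg      : 1640 4 2
irem      : 1640 0
iadd      : 1640

1640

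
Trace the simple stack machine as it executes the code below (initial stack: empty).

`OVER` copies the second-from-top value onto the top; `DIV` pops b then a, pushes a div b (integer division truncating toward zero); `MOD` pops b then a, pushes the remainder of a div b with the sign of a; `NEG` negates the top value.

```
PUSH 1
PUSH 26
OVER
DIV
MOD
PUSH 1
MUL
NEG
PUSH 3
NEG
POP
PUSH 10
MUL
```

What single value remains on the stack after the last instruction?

PUSH 1  : 1
PUSH 26 : 1 26
OVER    : 1 26 1
DIV     : 1 26
MOD     : 1
PUSH 1  : 1 1
MUL     : 1
NEG     : -1
PUSH 3  : -1 3
NEG     : -1 -3
POP     : -1
PUSH 10 : -1 10
MUL     : -10

-10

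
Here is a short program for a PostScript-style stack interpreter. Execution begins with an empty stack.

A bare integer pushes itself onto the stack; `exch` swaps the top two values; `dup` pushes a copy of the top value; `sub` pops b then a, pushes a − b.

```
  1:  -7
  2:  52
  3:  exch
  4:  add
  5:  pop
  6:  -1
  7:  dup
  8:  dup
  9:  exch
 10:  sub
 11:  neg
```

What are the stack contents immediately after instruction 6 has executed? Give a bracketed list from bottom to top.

-7   → -7
52   → -7 52
exch → 52 -7
add  → 45
pop  → (empty)
-1   → -1

[-1]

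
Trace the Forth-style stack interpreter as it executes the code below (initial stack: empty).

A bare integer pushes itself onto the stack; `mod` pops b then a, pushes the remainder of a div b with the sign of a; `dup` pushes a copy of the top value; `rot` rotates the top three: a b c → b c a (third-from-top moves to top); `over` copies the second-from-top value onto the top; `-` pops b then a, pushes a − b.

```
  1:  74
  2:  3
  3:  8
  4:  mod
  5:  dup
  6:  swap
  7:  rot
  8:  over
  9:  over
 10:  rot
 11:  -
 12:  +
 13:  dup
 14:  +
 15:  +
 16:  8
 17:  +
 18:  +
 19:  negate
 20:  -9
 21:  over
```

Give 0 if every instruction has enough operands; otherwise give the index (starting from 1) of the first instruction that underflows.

0

74     → 74
3      → 74 3
8      → 74 3 8
mod    → 74 3
dup    → 74 3 3
swap   → 74 3 3
rot    → 3 3 74
over   → 3 3 74 3
over   → 3 3 74 3 74
rot    → 3 3 3 74 74
-      → 3 3 3 0
+      → 3 3 3
dup    → 3 3 3 3
+      → 3 3 6
+      → 3 9
8      → 3 9 8
+      → 3 17
+      → 20
negate → -20
-9     → -20 -9
over   → -20 -9 -20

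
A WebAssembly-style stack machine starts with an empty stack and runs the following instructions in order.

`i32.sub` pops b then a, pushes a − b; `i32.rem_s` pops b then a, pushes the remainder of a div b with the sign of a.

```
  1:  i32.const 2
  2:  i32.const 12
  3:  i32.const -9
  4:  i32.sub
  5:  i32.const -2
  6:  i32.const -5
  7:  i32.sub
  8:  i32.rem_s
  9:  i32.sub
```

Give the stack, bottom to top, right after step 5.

i32.const 2  → [2]
i32.const 12 → [2, 12]
i32.const -9 → [2, 12, -9]
i32.sub      → [2, 21]
i32.const -2 → [2, 21, -2]

[2, 21, -2]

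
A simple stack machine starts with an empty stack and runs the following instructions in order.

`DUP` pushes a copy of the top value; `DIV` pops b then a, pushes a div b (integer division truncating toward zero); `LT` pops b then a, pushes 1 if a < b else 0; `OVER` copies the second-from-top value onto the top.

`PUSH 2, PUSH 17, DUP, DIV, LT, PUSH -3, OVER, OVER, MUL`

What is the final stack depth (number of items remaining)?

3

PUSH 2  → [2]
PUSH 17 → [2, 17]
DUP     → [2, 17, 17]
DIV     → [2, 1]
LT      → [0]
PUSH -3 → [0, -3]
OVER    → [0, -3, 0]
OVER    → [0, -3, 0, -3]
MUL     → [0, -3, 0]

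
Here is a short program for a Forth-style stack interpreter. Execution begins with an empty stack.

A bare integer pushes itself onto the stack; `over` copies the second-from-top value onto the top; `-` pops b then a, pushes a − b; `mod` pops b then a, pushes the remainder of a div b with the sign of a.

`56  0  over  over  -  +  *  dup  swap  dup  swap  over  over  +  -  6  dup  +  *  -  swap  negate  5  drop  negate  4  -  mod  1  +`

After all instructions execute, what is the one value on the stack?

53

56     -> 56
0      -> 56 0
over   -> 56 0 56
over   -> 56 0 56 0
-      -> 56 0 56
+      -> 56 56
*      -> 3136
dup    -> 3136 3136
swap   -> 3136 3136
dup    -> 3136 3136 3136
swap   -> 3136 3136 3136
over   -> 3136 3136 3136 3136
over   -> 3136 3136 3136 3136 3136
+      -> 3136 3136 3136 6272
-      -> 3136 3136 -3136
6      -> 3136 3136 -3136 6
dup    -> 3136 3136 -3136 6 6
+      -> 3136 3136 -3136 12
*      -> 3136 3136 -37632
-      -> 3136 40768
swap   -> 40768 3136
negate -> 40768 -3136
5      -> 40768 -3136 5
drop   -> 40768 -3136
negate -> 40768 3136
4      -> 40768 3136 4
-      -> 40768 3132
mod    -> 52
1      -> 52 1
+      -> 53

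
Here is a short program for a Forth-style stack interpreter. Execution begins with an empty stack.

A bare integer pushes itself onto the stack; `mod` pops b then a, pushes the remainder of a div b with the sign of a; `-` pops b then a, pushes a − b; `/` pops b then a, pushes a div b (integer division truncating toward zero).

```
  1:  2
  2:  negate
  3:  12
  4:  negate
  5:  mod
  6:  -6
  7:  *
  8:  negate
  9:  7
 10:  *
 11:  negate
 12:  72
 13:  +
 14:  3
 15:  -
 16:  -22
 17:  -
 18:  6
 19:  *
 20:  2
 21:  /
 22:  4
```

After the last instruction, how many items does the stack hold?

2

2      : [2]
negate : [-2]
12     : [-2, 12]
negate : [-2, -12]
mod    : [-2]
-6     : [-2, -6]
*      : [12]
negate : [-12]
7      : [-12, 7]
*      : [-84]
negate : [84]
72     : [84, 72]
+      : [156]
3      : [156, 3]
-      : [153]
-22    : [153, -22]
-      : [175]
6      : [175, 6]
*      : [1050]
2      : [1050, 2]
/      : [525]
4      : [525, 4]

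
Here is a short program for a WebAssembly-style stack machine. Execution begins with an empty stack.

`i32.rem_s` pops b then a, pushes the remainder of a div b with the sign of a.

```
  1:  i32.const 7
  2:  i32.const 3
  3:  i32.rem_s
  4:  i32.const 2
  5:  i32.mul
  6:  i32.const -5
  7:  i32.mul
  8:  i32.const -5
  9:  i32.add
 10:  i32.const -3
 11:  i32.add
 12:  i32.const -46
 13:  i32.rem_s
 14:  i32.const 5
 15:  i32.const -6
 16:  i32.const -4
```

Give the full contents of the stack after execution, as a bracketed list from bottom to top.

i32.const 7   : [7]
i32.const 3   : [7, 3]
i32.rem_s     : [1]
i32.const 2   : [1, 2]
i32.mul       : [2]
i32.const -5  : [2, -5]
i32.mul       : [-10]
i32.const -5  : [-10, -5]
i32.add       : [-15]
i32.const -3  : [-15, -3]
i32.add       : [-18]
i32.const -46 : [-18, -46]
i32.rem_s     : [-18]
i32.const 5   : [-18, 5]
i32.const -6  : [-18, 5, -6]
i32.const -4  : [-18, 5, -6, -4]

[-18, 5, -6, -4]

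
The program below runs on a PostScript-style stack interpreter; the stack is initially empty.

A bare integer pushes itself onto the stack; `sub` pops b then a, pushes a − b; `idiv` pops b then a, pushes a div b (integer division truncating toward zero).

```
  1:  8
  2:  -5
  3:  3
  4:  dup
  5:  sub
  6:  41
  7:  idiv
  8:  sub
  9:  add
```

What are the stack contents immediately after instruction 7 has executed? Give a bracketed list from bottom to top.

[8, -5, 0]

8    -> [8]
-5   -> [8, -5]
3    -> [8, -5, 3]
dup  -> [8, -5, 3, 3]
sub  -> [8, -5, 0]
41   -> [8, -5, 0, 41]
idiv -> [8, -5, 0]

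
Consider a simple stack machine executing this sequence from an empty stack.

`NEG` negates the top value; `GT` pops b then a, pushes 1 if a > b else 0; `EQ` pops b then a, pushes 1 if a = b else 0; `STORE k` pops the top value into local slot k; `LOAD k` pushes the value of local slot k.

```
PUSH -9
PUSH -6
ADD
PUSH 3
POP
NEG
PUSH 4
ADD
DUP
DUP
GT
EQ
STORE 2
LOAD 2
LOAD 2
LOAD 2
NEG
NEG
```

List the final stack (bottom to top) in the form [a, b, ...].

[0, 0, 0]

PUSH -9 -> -9
PUSH -6 -> -9 -6
ADD     -> -15
PUSH 3  -> -15 3
POP     -> -15
NEG     -> 15
PUSH 4  -> 15 4
ADD     -> 19
DUP     -> 19 19
DUP     -> 19 19 19
GT      -> 19 0
EQ      -> 0
STORE 2 -> (empty)
LOAD 2  -> 0
LOAD 2  -> 0 0
LOAD 2  -> 0 0 0
NEG     -> 0 0 0
NEG     -> 0 0 0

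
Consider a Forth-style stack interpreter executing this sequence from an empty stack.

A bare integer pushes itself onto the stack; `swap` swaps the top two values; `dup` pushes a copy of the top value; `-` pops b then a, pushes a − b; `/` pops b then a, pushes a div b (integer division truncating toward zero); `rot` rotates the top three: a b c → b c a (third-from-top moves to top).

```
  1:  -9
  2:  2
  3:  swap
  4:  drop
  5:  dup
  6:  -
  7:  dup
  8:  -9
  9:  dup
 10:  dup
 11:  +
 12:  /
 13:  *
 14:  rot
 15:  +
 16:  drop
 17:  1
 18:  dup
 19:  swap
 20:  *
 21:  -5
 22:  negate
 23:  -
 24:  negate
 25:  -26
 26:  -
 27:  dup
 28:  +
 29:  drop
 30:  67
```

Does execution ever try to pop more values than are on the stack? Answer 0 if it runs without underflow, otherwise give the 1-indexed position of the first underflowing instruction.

-9   : -9
2    : -9 2
swap : 2 -9
drop : 2
dup  : 2 2
-    : 0
dup  : 0 0
-9   : 0 0 -9
dup  : 0 0 -9 -9
dup  : 0 0 -9 -9 -9
+    : 0 0 -9 -18
/    : 0 0 0
*    : 0 0
rot  — needs 3 operands, stack has 2 → underflow

14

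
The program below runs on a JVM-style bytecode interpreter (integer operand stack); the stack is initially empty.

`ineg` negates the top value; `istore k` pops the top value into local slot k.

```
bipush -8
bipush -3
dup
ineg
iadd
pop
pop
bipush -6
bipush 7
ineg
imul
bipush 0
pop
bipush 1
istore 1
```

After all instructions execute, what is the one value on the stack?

42

bipush -8 -> [-8]
bipush -3 -> [-8, -3]
dup       -> [-8, -3, -3]
ineg      -> [-8, -3, 3]
iadd      -> [-8, 0]
pop       -> [-8]
pop       -> []
bipush -6 -> [-6]
bipush 7  -> [-6, 7]
ineg      -> [-6, -7]
imul      -> [42]
bipush 0  -> [42, 0]
pop       -> [42]
bipush 1  -> [42, 1]
istore 1  -> [42]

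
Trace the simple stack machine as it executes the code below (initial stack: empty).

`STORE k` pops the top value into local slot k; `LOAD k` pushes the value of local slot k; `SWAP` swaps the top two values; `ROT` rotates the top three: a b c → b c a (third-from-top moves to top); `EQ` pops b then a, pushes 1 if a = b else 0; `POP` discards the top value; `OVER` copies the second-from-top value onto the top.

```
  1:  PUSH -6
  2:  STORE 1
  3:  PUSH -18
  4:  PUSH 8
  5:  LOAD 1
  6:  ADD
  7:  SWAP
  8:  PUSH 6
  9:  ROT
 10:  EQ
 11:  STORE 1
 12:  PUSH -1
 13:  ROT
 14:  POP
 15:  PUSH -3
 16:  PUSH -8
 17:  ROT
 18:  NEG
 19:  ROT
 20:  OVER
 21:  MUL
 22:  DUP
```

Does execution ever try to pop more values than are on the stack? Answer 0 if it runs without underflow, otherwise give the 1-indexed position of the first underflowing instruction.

13

PUSH -6  : -6
STORE 1  : (empty)
PUSH -18 : -18
PUSH 8   : -18 8
LOAD 1   : -18 8 -6
ADD      : -18 2
SWAP     : 2 -18
PUSH 6   : 2 -18 6
ROT      : -18 6 2
EQ       : -18 0
STORE 1  : -18
PUSH -1  : -18 -1
ROT  — needs 3 operands, stack has 2 → underflow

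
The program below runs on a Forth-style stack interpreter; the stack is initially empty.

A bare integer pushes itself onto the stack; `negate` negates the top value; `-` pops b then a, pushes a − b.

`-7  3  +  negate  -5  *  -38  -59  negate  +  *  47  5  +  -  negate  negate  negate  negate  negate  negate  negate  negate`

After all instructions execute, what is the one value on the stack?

-7     -> [-7]
3      -> [-7, 3]
+      -> [-4]
negate -> [4]
-5     -> [4, -5]
*      -> [-20]
-38    -> [-20, -38]
-59    -> [-20, -38, -59]
negate -> [-20, -38, 59]
+      -> [-20, 21]
*      -> [-420]
47     -> [-420, 47]
5      -> [-420, 47, 5]
+      -> [-420, 52]
-      -> [-472]
negate -> [472]
negate -> [-472]
negate -> [472]
negate -> [-472]
negate -> [472]
negate -> [-472]
negate -> [472]
negate -> [-472]

-472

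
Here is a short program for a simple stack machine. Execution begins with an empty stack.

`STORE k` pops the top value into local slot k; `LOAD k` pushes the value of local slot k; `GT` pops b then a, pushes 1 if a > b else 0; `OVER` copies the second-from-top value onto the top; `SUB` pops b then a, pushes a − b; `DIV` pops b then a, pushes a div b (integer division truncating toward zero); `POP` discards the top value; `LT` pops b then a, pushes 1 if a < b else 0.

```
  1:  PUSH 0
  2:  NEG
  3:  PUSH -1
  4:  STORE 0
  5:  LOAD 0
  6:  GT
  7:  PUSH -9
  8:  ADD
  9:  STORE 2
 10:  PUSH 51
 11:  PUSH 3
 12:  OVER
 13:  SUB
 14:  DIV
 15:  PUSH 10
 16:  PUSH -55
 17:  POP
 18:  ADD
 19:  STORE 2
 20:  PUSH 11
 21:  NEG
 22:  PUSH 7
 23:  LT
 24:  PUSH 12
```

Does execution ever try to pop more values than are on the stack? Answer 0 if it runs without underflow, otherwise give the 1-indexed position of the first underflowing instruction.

PUSH 0    [0]
NEG       [0]
PUSH -1   [0, -1]
STORE 0   [0]
LOAD 0    [0, -1]
GT        [1]
PUSH -9   [1, -9]
ADD       [-8]
STORE 2   []
PUSH 51   [51]
PUSH 3    [51, 3]
OVER      [51, 3, 51]
SUB       [51, -48]
DIV       [-1]
PUSH 10   [-1, 10]
PUSH -55  [-1, 10, -55]
POP       [-1, 10]
ADD       [9]
STORE 2   []
PUSH 11   [11]
NEG       [-11]
PUSH 7    [-11, 7]
LT        [1]
PUSH 12   [1, 12]

0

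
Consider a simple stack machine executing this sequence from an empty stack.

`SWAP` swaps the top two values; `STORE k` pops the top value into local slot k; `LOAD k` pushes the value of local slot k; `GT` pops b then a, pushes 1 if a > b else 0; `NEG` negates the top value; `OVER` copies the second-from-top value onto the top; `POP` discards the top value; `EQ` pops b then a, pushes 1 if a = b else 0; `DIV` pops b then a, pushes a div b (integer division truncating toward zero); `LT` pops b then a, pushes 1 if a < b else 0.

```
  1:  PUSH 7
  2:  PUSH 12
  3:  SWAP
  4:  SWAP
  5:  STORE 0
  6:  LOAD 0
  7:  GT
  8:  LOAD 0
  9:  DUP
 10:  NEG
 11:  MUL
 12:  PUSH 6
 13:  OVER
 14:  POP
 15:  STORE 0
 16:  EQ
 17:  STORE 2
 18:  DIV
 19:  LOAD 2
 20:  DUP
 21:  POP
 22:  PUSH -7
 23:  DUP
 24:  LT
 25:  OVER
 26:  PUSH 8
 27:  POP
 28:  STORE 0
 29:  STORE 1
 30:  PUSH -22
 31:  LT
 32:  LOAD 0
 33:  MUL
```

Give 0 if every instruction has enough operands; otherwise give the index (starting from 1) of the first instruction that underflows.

18

PUSH 7  : [7]
PUSH 12 : [7, 12]
SWAP    : [12, 7]
SWAP    : [7, 12]
STORE 0 : [7]
LOAD 0  : [7, 12]
GT      : [0]
LOAD 0  : [0, 12]
DUP     : [0, 12, 12]
NEG     : [0, 12, -12]
MUL     : [0, -144]
PUSH 6  : [0, -144, 6]
OVER    : [0, -144, 6, -144]
POP     : [0, -144, 6]
STORE 0 : [0, -144]
EQ      : [0]
STORE 2 : []
DIV  — needs 2 operands, stack has 0 → underflow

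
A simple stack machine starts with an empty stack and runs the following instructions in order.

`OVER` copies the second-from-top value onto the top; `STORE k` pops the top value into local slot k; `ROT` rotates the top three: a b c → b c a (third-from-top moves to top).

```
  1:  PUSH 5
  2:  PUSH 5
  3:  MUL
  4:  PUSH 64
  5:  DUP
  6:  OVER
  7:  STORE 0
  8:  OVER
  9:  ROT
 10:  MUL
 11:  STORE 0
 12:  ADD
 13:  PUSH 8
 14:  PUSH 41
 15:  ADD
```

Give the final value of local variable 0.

4096

PUSH 5   [5]
PUSH 5   [5, 5]
MUL      [25]
PUSH 64  [25, 64]
DUP      [25, 64, 64]
OVER     [25, 64, 64, 64]
STORE 0  [25, 64, 64]
OVER     [25, 64, 64, 64]
ROT      [25, 64, 64, 64]
MUL      [25, 64, 4096]
STORE 0  [25, 64]
ADD      [89]
PUSH 8   [89, 8]
PUSH 41  [89, 8, 41]
ADD      [89, 49]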